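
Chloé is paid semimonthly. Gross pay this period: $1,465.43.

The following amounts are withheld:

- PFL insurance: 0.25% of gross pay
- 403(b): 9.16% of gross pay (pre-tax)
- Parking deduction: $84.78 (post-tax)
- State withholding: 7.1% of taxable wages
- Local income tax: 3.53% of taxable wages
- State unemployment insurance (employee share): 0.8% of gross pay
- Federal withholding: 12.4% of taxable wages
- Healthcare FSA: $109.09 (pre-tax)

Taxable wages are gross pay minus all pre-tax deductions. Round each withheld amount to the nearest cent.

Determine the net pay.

$840.50

403(b): $1,465.43 × 0.0916 = $134.23
Healthcare FSA: $109.09
Pre-tax total = $134.23 + $109.09 = $243.32
Taxable wages = $1,465.43 − $243.32 = $1,222.11
State withholding: $1,222.11 × 0.071 = $86.77
Federal withholding: $1,222.11 × 0.124 = $151.54
Local income tax: $1,222.11 × 0.0353 = $43.14
State unemployment insurance (employee share): $1,465.43 × 0.008 = $11.72
PFL insurance: $1,465.43 × 0.0025 = $3.66
Parking deduction: $84.78
Total deductions = $134.23 + $109.09 + $86.77 + $151.54 + $43.14 + $11.72 + $3.66 + $84.78 = $624.93
Net pay = $1,465.43 − $624.93 = $840.50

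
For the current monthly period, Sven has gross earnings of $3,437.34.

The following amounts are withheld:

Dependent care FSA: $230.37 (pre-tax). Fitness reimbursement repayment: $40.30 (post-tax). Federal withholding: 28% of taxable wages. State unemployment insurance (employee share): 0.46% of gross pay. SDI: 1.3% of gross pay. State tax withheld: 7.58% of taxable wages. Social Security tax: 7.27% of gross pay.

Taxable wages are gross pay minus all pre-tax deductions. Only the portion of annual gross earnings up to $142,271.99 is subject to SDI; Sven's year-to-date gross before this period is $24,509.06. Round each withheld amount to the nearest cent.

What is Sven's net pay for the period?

Dependent care FSA: $230.37
Taxable wages = $3,437.34 − $230.37 = $3,206.97
Federal withholding: $3,206.97 × 0.28 = $897.95
State tax withheld: $3,206.97 × 0.0758 = $243.09
State unemployment insurance (employee share): $3,437.34 × 0.0046 = $15.81
Social Security tax: $3,437.34 × 0.0727 = $249.89
SDI: cap not yet reached, full $3,437.34 is subject → $3,437.34 × 0.013 = $44.69
Fitness reimbursement repayment: $40.30
Total deductions = $230.37 + $897.95 + $243.09 + $15.81 + $249.89 + $44.69 + $40.30 = $1,722.10
Net pay = $3,437.34 − $1,722.10 = $1,715.24

$1,715.24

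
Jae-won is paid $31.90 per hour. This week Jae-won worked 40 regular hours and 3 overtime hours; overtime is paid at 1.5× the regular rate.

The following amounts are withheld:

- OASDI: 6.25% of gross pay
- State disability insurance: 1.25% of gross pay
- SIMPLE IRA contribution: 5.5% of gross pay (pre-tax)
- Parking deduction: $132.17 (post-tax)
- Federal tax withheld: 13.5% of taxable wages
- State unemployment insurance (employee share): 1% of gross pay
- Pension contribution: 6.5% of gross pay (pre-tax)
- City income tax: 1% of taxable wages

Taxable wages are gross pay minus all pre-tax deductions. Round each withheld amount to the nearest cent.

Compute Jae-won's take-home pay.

Regular pay: 40 × $31.90 = $1,276.00
Overtime pay: 3 × $31.90 × 1.5 = $143.55
Gross pay = $1,276.00 + $143.55 = $1,419.55
Pension contribution: $1,419.55 × 0.065 = $92.27
SIMPLE IRA contribution: $1,419.55 × 0.055 = $78.08
Pre-tax total = $92.27 + $78.08 = $170.35
Taxable wages = $1,419.55 − $170.35 = $1,249.20
Federal tax withheld: $1,249.20 × 0.135 = $168.64
City income tax: $1,249.20 × 0.01 = $12.49
State disability insurance: $1,419.55 × 0.0125 = $17.74
OASDI: $1,419.55 × 0.0625 = $88.72
State unemployment insurance (employee share): $1,419.55 × 0.01 = $14.20
Parking deduction: $132.17
Total deductions = $92.27 + $78.08 + $168.64 + $12.49 + $17.74 + $88.72 + $14.20 + $132.17 = $604.31
Net pay = $1,419.55 − $604.31 = $815.24

$815.24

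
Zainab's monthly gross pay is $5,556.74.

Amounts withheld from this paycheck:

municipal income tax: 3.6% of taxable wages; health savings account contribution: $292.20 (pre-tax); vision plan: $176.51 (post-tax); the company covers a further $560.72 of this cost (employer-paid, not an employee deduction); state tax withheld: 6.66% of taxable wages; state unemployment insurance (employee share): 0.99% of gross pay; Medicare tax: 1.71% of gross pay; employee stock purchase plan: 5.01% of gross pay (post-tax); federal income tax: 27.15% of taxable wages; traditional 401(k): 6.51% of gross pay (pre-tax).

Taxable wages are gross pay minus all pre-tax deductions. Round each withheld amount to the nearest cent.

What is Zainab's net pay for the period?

$2,463.73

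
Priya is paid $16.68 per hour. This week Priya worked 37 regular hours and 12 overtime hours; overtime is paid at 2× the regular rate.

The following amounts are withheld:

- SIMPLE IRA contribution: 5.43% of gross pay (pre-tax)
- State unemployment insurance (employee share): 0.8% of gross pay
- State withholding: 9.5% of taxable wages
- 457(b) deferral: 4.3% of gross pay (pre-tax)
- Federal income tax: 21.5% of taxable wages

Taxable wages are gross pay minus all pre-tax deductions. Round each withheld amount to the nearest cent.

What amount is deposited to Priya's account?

Regular pay: 37 × $16.68 = $617.16
Overtime pay: 12 × $16.68 × 2 = $400.32
Gross pay = $617.16 + $400.32 = $1017.48
457(b) deferral: $1017.48 × 0.043 = $43.75
SIMPLE IRA contribution: $1017.48 × 0.0543 = $55.25
Pre-tax total = $43.75 + $55.25 = $99.00
Taxable wages = $1017.48 − $99.00 = $918.48
State withholding: $918.48 × 0.095 = $87.26
Federal income tax: $918.48 × 0.215 = $197.47
State unemployment insurance (employee share): $1017.48 × 0.008 = $8.14
Total deductions = $43.75 + $55.25 + $87.26 + $197.47 + $8.14 = $391.87
Net pay = $1017.48 − $391.87 = $625.61

$625.61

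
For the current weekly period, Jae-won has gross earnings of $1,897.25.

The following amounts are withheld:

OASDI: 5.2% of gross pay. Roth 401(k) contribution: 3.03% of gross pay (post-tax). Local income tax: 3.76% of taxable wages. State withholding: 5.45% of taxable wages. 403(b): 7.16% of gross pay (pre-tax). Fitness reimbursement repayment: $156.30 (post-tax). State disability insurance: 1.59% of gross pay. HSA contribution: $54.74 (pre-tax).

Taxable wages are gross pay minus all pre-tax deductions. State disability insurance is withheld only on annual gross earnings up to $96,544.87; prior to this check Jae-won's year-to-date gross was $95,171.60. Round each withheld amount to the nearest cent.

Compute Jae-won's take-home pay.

HSA contribution: $54.74
403(b): $1,897.25 × 0.0716 = $135.84
Pre-tax total = $54.74 + $135.84 = $190.58
Taxable wages = $1,897.25 − $190.58 = $1,706.67
State withholding: $1,706.67 × 0.0545 = $93.01
Local income tax: $1,706.67 × 0.0376 = $64.17
State disability insurance: only $96,544.87 − $95,171.60 = $1,373.27 of this check is subject → $1,373.27 × 0.0159 = $21.83
OASDI: $1,897.25 × 0.052 = $98.66
Roth 401(k) contribution: $1,897.25 × 0.0303 = $57.49
Fitness reimbursement repayment: $156.30
Total deductions = $54.74 + $135.84 + $93.01 + $64.17 + $21.83 + $98.66 + $57.49 + $156.30 = $682.04
Net pay = $1,897.25 − $682.04 = $1,215.21

$1,215.21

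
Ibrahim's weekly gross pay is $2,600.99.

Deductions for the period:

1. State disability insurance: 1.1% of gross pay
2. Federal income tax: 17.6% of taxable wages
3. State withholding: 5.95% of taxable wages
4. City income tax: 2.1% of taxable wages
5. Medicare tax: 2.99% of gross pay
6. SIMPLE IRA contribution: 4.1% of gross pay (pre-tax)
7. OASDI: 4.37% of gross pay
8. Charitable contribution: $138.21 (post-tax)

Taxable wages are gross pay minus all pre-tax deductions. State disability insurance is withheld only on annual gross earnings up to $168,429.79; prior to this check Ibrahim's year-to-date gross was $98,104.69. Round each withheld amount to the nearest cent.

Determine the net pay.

SIMPLE IRA contribution: $2,600.99 × 0.041 = $106.64
Taxable wages = $2,600.99 − $106.64 = $2,494.35
State withholding: $2,494.35 × 0.0595 = $148.41
City income tax: $2,494.35 × 0.021 = $52.38
Federal income tax: $2,494.35 × 0.176 = $439.01
Medicare tax: $2,600.99 × 0.0299 = $77.77
State disability insurance: cap not yet reached, full $2,600.99 is subject → $2,600.99 × 0.011 = $28.61
OASDI: $2,600.99 × 0.0437 = $113.66
Charitable contribution: $138.21
Total deductions = $106.64 + $148.41 + $52.38 + $439.01 + $77.77 + $28.61 + $113.66 + $138.21 = $1,104.69
Net pay = $2,600.99 − $1,104.69 = $1,496.30

$1,496.30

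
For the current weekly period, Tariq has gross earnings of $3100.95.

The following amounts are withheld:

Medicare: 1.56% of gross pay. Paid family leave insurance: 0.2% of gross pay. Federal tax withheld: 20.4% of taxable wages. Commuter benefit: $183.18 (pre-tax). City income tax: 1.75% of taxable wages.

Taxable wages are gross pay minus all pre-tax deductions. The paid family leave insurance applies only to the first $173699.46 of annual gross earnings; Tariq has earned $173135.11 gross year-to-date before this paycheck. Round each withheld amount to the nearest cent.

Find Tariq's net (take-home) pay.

$2221.98

Commuter benefit: $183.18
Taxable wages = $3100.95 − $183.18 = $2917.77
Federal tax withheld: $2917.77 × 0.204 = $595.23
City income tax: $2917.77 × 0.0175 = $51.06
Medicare: $3100.95 × 0.0156 = $48.37
Paid family leave insurance: only $173699.46 − $173135.11 = $564.35 of this check is subject → $564.35 × 0.002 = $1.13
Total deductions = $183.18 + $595.23 + $51.06 + $48.37 + $1.13 = $878.97
Net pay = $3100.95 − $878.97 = $2221.98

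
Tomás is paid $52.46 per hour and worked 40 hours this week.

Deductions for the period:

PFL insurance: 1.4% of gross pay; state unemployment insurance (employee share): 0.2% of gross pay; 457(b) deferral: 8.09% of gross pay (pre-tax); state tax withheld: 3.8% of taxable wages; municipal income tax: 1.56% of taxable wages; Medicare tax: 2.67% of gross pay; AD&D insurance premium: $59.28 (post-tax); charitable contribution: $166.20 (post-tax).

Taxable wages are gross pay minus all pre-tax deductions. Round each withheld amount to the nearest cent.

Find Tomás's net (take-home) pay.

$1,510.17

Gross pay: 40 × $52.46 = $2,098.40
457(b) deferral: $2,098.40 × 0.0809 = $169.76
Taxable wages = $2,098.40 − $169.76 = $1,928.64
State tax withheld: $1,928.64 × 0.038 = $73.29
Municipal income tax: $1,928.64 × 0.0156 = $30.09
State unemployment insurance (employee share): $2,098.40 × 0.002 = $4.20
PFL insurance: $2,098.40 × 0.014 = $29.38
Medicare tax: $2,098.40 × 0.0267 = $56.03
AD&D insurance premium: $59.28
Charitable contribution: $166.20
Total deductions = $169.76 + $73.29 + $30.09 + $4.20 + $29.38 + $56.03 + $59.28 + $166.20 = $588.23
Net pay = $2,098.40 − $588.23 = $1,510.17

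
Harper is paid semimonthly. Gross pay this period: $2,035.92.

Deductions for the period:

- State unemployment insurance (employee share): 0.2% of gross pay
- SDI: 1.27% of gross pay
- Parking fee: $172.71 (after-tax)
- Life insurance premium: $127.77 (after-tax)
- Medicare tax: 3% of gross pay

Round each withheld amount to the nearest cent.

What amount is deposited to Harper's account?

$1,644.43

Medicare tax: $2,035.92 × 0.03 = $61.08
State unemployment insurance (employee share): $2,035.92 × 0.002 = $4.07
SDI: $2,035.92 × 0.0127 = $25.86
Life insurance premium: $127.77
Parking fee: $172.71
Total deductions = $61.08 + $4.07 + $25.86 + $127.77 + $172.71 = $391.49
Net pay = $2,035.92 − $391.49 = $1,644.43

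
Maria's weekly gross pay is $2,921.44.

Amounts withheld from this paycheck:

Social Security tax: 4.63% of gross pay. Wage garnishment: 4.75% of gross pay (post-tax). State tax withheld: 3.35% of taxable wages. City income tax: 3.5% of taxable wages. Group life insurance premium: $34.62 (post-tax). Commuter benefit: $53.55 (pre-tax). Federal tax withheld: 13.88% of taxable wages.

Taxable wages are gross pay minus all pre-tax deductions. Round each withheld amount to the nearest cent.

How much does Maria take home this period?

Commuter benefit: $53.55
Taxable wages = $2,921.44 − $53.55 = $2,867.89
City income tax: $2,867.89 × 0.035 = $100.38
State tax withheld: $2,867.89 × 0.0335 = $96.07
Federal tax withheld: $2,867.89 × 0.1388 = $398.06
Social Security tax: $2,921.44 × 0.0463 = $135.26
Wage garnishment: $2,921.44 × 0.0475 = $138.77
Group life insurance premium: $34.62
Total deductions = $53.55 + $100.38 + $96.07 + $398.06 + $135.26 + $138.77 + $34.62 = $956.71
Net pay = $2,921.44 − $956.71 = $1,964.73

$1,964.73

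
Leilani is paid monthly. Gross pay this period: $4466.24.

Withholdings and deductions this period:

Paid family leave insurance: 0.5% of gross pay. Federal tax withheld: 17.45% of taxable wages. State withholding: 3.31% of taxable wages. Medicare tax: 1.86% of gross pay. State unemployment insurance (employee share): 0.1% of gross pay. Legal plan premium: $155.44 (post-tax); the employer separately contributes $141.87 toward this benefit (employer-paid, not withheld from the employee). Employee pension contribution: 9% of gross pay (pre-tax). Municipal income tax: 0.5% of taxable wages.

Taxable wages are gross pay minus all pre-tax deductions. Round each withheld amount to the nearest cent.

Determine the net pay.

Employee pension contribution: $4466.24 × 0.09 = $401.96
Taxable wages = $4466.24 − $401.96 = $4064.28
Federal tax withheld: $4064.28 × 0.1745 = $709.22
State withholding: $4064.28 × 0.0331 = $134.53
Municipal income tax: $4064.28 × 0.005 = $20.32
Medicare tax: $4466.24 × 0.0186 = $83.07
State unemployment insurance (employee share): $4466.24 × 0.001 = $4.47
Paid family leave insurance: $4466.24 × 0.005 = $22.33
Legal plan premium: $155.44
(Employer's $141.87 toward legal plan premium is not withheld from the employee.)
Total deductions = $401.96 + $709.22 + $134.53 + $20.32 + $83.07 + $4.47 + $22.33 + $155.44 = $1531.34
Net pay = $4466.24 − $1531.34 = $2934.90

$2934.90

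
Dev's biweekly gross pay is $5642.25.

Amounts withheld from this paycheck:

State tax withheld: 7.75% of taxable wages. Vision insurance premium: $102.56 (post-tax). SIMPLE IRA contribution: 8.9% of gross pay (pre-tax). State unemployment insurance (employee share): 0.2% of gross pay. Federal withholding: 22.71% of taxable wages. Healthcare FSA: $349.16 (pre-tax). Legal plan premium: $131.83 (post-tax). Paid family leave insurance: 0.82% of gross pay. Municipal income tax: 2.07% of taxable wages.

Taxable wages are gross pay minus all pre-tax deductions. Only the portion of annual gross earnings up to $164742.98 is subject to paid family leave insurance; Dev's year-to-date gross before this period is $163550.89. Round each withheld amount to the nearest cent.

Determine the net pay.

$2976.99

SIMPLE IRA contribution: $5642.25 × 0.089 = $502.16
Healthcare FSA: $349.16
Pre-tax total = $502.16 + $349.16 = $851.32
Taxable wages = $5642.25 − $851.32 = $4790.93
State tax withheld: $4790.93 × 0.0775 = $371.30
Federal withholding: $4790.93 × 0.2271 = $1088.02
Municipal income tax: $4790.93 × 0.0207 = $99.17
State unemployment insurance (employee share): $5642.25 × 0.002 = $11.28
Paid family leave insurance: only $164742.98 − $163550.89 = $1192.09 of this check is subject → $1192.09 × 0.0082 = $9.78
Legal plan premium: $131.83
Vision insurance premium: $102.56
Total deductions = $502.16 + $349.16 + $371.30 + $1088.02 + $99.17 + $11.28 + $9.78 + $131.83 + $102.56 = $2665.26
Net pay = $5642.25 − $2665.26 = $2976.99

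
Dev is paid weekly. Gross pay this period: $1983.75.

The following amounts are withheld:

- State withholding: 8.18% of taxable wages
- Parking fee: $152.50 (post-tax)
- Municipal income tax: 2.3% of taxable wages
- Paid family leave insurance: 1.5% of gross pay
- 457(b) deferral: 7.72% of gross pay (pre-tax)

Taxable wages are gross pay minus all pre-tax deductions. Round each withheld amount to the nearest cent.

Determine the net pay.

457(b) deferral: $1983.75 × 0.0772 = $153.15
Taxable wages = $1983.75 − $153.15 = $1830.60
Municipal income tax: $1830.60 × 0.023 = $42.10
State withholding: $1830.60 × 0.0818 = $149.74
Paid family leave insurance: $1983.75 × 0.015 = $29.76
Parking fee: $152.50
Total deductions = $153.15 + $42.10 + $149.74 + $29.76 + $152.50 = $527.25
Net pay = $1983.75 − $527.25 = $1456.50

$1456.50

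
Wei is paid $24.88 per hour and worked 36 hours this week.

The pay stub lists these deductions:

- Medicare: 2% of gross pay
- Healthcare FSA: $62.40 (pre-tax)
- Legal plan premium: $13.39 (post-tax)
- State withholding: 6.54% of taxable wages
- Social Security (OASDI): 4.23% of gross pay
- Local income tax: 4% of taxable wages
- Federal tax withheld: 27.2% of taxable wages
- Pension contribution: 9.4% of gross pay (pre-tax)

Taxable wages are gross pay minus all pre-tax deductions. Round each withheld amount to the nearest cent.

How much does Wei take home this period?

Gross pay: 36 × $24.88 = $895.68
Pension contribution: $895.68 × 0.094 = $84.19
Healthcare FSA: $62.40
Pre-tax total = $84.19 + $62.40 = $146.59
Taxable wages = $895.68 − $146.59 = $749.09
Local income tax: $749.09 × 0.04 = $29.96
Federal tax withheld: $749.09 × 0.272 = $203.75
State withholding: $749.09 × 0.0654 = $48.99
Social Security (OASDI): $895.68 × 0.0423 = $37.89
Medicare: $895.68 × 0.02 = $17.91
Legal plan premium: $13.39
Total deductions = $84.19 + $62.40 + $29.96 + $203.75 + $48.99 + $37.89 + $17.91 + $13.39 = $498.48
Net pay = $895.68 − $498.48 = $397.20

$397.20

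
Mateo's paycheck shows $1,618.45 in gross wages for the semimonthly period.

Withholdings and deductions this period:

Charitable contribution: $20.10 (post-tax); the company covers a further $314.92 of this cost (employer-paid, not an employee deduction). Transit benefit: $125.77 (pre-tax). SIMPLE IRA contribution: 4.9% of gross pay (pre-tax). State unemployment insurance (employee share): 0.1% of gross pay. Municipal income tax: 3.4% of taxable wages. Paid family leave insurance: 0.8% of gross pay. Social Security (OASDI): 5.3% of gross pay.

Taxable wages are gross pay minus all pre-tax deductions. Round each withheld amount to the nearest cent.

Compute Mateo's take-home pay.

Transit benefit: $125.77
SIMPLE IRA contribution: $1,618.45 × 0.049 = $79.30
Pre-tax total = $125.77 + $79.30 = $205.07
Taxable wages = $1,618.45 − $205.07 = $1,413.38
Municipal income tax: $1,413.38 × 0.034 = $48.05
Paid family leave insurance: $1,618.45 × 0.008 = $12.95
Social Security (OASDI): $1,618.45 × 0.053 = $85.78
State unemployment insurance (employee share): $1,618.45 × 0.001 = $1.62
Charitable contribution: $20.10
(Employer's $314.92 toward charitable contribution is not withheld from the employee.)
Total deductions = $125.77 + $79.30 + $48.05 + $12.95 + $85.78 + $1.62 + $20.10 = $373.57
Net pay = $1,618.45 − $373.57 = $1,244.88

$1,244.88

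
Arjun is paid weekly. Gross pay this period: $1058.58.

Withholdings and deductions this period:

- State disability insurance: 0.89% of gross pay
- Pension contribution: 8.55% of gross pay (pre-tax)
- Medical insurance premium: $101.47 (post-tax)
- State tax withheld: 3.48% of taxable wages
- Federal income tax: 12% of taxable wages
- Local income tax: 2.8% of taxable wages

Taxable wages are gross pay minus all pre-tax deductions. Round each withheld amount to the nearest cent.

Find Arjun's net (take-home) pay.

Pension contribution: $1058.58 × 0.0855 = $90.51
Taxable wages = $1058.58 − $90.51 = $968.07
Federal income tax: $968.07 × 0.12 = $116.17
Local income tax: $968.07 × 0.028 = $27.11
State tax withheld: $968.07 × 0.0348 = $33.69
State disability insurance: $1058.58 × 0.0089 = $9.42
Medical insurance premium: $101.47
Total deductions = $90.51 + $116.17 + $27.11 + $33.69 + $9.42 + $101.47 = $378.37
Net pay = $1058.58 − $378.37 = $680.21

$680.21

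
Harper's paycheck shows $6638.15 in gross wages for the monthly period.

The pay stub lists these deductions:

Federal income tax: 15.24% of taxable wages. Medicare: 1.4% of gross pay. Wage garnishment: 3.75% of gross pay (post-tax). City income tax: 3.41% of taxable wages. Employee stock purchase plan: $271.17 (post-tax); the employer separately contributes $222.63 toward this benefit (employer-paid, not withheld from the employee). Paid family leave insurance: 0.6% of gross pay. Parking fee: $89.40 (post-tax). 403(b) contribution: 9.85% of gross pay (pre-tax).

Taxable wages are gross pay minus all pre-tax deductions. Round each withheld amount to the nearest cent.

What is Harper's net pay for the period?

403(b) contribution: $6638.15 × 0.0985 = $653.86
Taxable wages = $6638.15 − $653.86 = $5984.29
City income tax: $5984.29 × 0.0341 = $204.06
Federal income tax: $5984.29 × 0.1524 = $912.01
Medicare: $6638.15 × 0.014 = $92.93
Paid family leave insurance: $6638.15 × 0.006 = $39.83
Wage garnishment: $6638.15 × 0.0375 = $248.93
Parking fee: $89.40
Employee stock purchase plan: $271.17
(Employer's $222.63 toward employee stock purchase plan is not withheld from the employee.)
Total deductions = $653.86 + $204.06 + $912.01 + $92.93 + $39.83 + $248.93 + $89.40 + $271.17 = $2512.19
Net pay = $6638.15 − $2512.19 = $4125.96

$4125.96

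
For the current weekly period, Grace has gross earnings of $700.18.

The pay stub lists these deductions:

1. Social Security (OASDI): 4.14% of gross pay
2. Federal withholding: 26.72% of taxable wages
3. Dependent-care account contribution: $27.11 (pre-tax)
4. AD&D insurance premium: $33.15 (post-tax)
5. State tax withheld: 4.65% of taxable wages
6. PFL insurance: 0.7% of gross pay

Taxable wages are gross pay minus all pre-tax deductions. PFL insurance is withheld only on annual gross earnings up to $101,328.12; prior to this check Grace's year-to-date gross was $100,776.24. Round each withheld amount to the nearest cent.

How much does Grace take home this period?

Dependent-care account contribution: $27.11
Taxable wages = $700.18 − $27.11 = $673.07
State tax withheld: $673.07 × 0.0465 = $31.30
Federal withholding: $673.07 × 0.2672 = $179.84
PFL insurance: only $101,328.12 − $100,776.24 = $551.88 of this check is subject → $551.88 × 0.007 = $3.86
Social Security (OASDI): $700.18 × 0.0414 = $28.99
AD&D insurance premium: $33.15
Total deductions = $27.11 + $31.30 + $179.84 + $3.86 + $28.99 + $33.15 = $304.25
Net pay = $700.18 − $304.25 = $395.93

$395.93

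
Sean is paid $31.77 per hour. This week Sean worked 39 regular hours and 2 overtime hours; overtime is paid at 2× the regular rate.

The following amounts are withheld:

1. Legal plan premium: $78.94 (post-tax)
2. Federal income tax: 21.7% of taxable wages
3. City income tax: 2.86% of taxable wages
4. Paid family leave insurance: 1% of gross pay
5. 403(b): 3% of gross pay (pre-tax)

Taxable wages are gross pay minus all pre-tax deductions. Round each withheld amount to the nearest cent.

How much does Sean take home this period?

Regular pay: 39 × $31.77 = $1,239.03
Overtime pay: 2 × $31.77 × 2 = $127.08
Gross pay = $1,239.03 + $127.08 = $1,366.11
403(b): $1,366.11 × 0.03 = $40.98
Taxable wages = $1,366.11 − $40.98 = $1,325.13
Federal income tax: $1,325.13 × 0.217 = $287.55
City income tax: $1,325.13 × 0.0286 = $37.90
Paid family leave insurance: $1,366.11 × 0.01 = $13.66
Legal plan premium: $78.94
Total deductions = $40.98 + $287.55 + $37.90 + $13.66 + $78.94 = $459.03
Net pay = $1,366.11 − $459.03 = $907.08

$907.08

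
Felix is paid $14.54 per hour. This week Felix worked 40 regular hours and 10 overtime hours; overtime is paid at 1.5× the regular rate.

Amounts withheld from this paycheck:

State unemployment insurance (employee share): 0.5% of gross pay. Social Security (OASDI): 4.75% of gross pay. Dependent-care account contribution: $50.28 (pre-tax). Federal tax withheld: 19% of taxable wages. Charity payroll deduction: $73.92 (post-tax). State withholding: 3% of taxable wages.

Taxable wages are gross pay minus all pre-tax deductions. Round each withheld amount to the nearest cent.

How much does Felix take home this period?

Regular pay: 40 × $14.54 = $581.60
Overtime pay: 10 × $14.54 × 1.5 = $218.10
Gross pay = $581.60 + $218.10 = $799.70
Dependent-care account contribution: $50.28
Taxable wages = $799.70 − $50.28 = $749.42
State withholding: $749.42 × 0.03 = $22.48
Federal tax withheld: $749.42 × 0.19 = $142.39
State unemployment insurance (employee share): $799.70 × 0.005 = $4.00
Social Security (OASDI): $799.70 × 0.0475 = $37.99
Charity payroll deduction: $73.92
Total deductions = $50.28 + $22.48 + $142.39 + $4.00 + $37.99 + $73.92 = $331.06
Net pay = $799.70 − $331.06 = $468.64

$468.64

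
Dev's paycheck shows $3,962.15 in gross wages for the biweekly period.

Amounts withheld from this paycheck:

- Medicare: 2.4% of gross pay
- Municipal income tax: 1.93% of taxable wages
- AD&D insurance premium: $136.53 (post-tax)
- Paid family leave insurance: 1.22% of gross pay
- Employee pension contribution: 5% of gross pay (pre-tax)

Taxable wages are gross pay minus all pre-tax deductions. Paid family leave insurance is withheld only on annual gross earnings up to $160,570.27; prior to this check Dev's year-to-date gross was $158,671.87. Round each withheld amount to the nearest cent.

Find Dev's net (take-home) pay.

$3,436.61

Employee pension contribution: $3,962.15 × 0.05 = $198.11
Taxable wages = $3,962.15 − $198.11 = $3,764.04
Municipal income tax: $3,764.04 × 0.0193 = $72.65
Medicare: $3,962.15 × 0.024 = $95.09
Paid family leave insurance: only $160,570.27 − $158,671.87 = $1,898.40 of this check is subject → $1,898.40 × 0.0122 = $23.16
AD&D insurance premium: $136.53
Total deductions = $198.11 + $72.65 + $95.09 + $23.16 + $136.53 = $525.54
Net pay = $3,962.15 − $525.54 = $3,436.61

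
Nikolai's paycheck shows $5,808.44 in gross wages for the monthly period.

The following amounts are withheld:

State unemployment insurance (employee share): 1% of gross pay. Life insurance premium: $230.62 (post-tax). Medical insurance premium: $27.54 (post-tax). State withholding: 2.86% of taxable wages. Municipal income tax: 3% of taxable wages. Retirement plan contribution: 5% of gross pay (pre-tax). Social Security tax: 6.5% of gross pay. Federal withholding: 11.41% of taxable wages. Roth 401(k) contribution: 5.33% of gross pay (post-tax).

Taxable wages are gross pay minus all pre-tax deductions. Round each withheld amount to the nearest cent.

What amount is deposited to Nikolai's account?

$3,561.67

Retirement plan contribution: $5,808.44 × 0.05 = $290.42
Taxable wages = $5,808.44 − $290.42 = $5,518.02
Federal withholding: $5,518.02 × 0.1141 = $629.61
State withholding: $5,518.02 × 0.0286 = $157.82
Municipal income tax: $5,518.02 × 0.03 = $165.54
State unemployment insurance (employee share): $5,808.44 × 0.01 = $58.08
Social Security tax: $5,808.44 × 0.065 = $377.55
Roth 401(k) contribution: $5,808.44 × 0.0533 = $309.59
Medical insurance premium: $27.54
Life insurance premium: $230.62
Total deductions = $290.42 + $629.61 + $157.82 + $165.54 + $58.08 + $377.55 + $309.59 + $27.54 + $230.62 = $2,246.77
Net pay = $5,808.44 − $2,246.77 = $3,561.67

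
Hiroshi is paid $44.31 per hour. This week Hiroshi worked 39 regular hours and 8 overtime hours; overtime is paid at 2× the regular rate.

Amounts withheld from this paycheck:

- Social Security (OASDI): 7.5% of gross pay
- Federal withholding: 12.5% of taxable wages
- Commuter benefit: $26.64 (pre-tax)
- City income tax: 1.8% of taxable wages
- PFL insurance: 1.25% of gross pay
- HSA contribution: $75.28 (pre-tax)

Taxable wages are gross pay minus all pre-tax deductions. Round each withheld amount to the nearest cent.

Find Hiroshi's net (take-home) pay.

$1,787.97

Regular pay: 39 × $44.31 = $1,728.09
Overtime pay: 8 × $44.31 × 2 = $708.96
Gross pay = $1,728.09 + $708.96 = $2,437.05
HSA contribution: $75.28
Commuter benefit: $26.64
Pre-tax total = $75.28 + $26.64 = $101.92
Taxable wages = $2,437.05 − $101.92 = $2,335.13
City income tax: $2,335.13 × 0.018 = $42.03
Federal withholding: $2,335.13 × 0.125 = $291.89
PFL insurance: $2,437.05 × 0.0125 = $30.46
Social Security (OASDI): $2,437.05 × 0.075 = $182.78
Total deductions = $75.28 + $26.64 + $42.03 + $291.89 + $30.46 + $182.78 = $649.08
Net pay = $2,437.05 − $649.08 = $1,787.97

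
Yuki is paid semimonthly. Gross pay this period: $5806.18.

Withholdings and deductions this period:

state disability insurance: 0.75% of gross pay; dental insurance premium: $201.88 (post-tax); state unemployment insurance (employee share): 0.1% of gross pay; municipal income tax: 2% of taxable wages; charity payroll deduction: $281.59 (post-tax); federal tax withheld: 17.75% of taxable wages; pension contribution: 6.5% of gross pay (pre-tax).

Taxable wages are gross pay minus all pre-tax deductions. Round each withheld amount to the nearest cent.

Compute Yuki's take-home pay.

$3823.76

Pension contribution: $5806.18 × 0.065 = $377.40
Taxable wages = $5806.18 − $377.40 = $5428.78
Federal tax withheld: $5428.78 × 0.1775 = $963.61
Municipal income tax: $5428.78 × 0.02 = $108.58
State disability insurance: $5806.18 × 0.0075 = $43.55
State unemployment insurance (employee share): $5806.18 × 0.001 = $5.81
Dental insurance premium: $201.88
Charity payroll deduction: $281.59
Total deductions = $377.40 + $963.61 + $108.58 + $43.55 + $5.81 + $201.88 + $281.59 = $1982.42
Net pay = $5806.18 − $1982.42 = $3823.76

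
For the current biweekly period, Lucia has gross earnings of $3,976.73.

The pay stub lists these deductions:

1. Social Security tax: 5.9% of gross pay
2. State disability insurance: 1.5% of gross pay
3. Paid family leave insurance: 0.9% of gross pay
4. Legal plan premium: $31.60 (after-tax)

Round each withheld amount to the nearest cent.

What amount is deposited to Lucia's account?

Paid family leave insurance: $3,976.73 × 0.009 = $35.79
State disability insurance: $3,976.73 × 0.015 = $59.65
Social Security tax: $3,976.73 × 0.059 = $234.63
Legal plan premium: $31.60
Total deductions = $35.79 + $59.65 + $234.63 + $31.60 = $361.67
Net pay = $3,976.73 − $361.67 = $3,615.06

$3,615.06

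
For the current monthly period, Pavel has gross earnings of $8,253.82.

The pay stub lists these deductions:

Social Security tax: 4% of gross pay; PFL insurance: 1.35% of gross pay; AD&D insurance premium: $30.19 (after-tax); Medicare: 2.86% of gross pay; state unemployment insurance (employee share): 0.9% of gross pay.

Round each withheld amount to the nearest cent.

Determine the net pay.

$7,471.71

Social Security tax: $8,253.82 × 0.04 = $330.15
Medicare: $8,253.82 × 0.0286 = $236.06
PFL insurance: $8,253.82 × 0.0135 = $111.43
State unemployment insurance (employee share): $8,253.82 × 0.009 = $74.28
AD&D insurance premium: $30.19
Total deductions = $330.15 + $236.06 + $111.43 + $74.28 + $30.19 = $782.11
Net pay = $8,253.82 − $782.11 = $7,471.71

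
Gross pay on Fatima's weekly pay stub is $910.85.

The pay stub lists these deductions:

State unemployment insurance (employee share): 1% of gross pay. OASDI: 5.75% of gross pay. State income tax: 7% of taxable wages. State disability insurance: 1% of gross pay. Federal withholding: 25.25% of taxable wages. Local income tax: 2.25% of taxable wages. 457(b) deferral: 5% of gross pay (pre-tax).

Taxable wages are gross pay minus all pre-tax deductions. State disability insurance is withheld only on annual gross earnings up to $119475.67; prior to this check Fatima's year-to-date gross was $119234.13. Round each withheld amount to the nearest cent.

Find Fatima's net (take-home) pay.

$502.88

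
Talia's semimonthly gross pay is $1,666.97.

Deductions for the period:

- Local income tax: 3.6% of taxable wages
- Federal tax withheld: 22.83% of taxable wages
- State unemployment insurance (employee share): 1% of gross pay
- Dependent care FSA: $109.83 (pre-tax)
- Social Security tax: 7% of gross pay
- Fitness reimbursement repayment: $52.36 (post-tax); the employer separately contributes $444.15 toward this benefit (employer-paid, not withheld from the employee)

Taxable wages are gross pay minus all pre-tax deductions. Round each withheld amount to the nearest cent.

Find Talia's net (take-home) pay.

Dependent care FSA: $109.83
Taxable wages = $1,666.97 − $109.83 = $1,557.14
Federal tax withheld: $1,557.14 × 0.2283 = $355.50
Local income tax: $1,557.14 × 0.036 = $56.06
Social Security tax: $1,666.97 × 0.07 = $116.69
State unemployment insurance (employee share): $1,666.97 × 0.01 = $16.67
Fitness reimbursement repayment: $52.36
(Employer's $444.15 toward fitness reimbursement repayment is not withheld from the employee.)
Total deductions = $109.83 + $355.50 + $56.06 + $116.69 + $16.67 + $52.36 = $707.11
Net pay = $1,666.97 − $707.11 = $959.86

$959.86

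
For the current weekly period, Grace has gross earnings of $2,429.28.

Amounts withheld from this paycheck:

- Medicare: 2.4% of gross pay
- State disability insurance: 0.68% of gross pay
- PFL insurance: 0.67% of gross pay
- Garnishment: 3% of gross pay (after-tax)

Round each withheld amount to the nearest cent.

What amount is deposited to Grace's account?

$2,265.30

Medicare: $2,429.28 × 0.024 = $58.30
PFL insurance: $2,429.28 × 0.0067 = $16.28
State disability insurance: $2,429.28 × 0.0068 = $16.52
Garnishment: $2,429.28 × 0.03 = $72.88
Total deductions = $58.30 + $16.28 + $16.52 + $72.88 = $163.98
Net pay = $2,429.28 − $163.98 = $2,265.30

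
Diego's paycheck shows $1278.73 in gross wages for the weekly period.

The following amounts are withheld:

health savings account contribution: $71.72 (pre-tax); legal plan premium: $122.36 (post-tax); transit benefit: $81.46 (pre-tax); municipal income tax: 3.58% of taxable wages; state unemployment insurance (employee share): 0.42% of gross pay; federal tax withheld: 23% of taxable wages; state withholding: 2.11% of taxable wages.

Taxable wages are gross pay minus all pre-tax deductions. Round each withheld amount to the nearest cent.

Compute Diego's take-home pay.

$674.90

Transit benefit: $81.46
Health savings account contribution: $71.72
Pre-tax total = $81.46 + $71.72 = $153.18
Taxable wages = $1278.73 − $153.18 = $1125.55
Federal tax withheld: $1125.55 × 0.23 = $258.88
State withholding: $1125.55 × 0.0211 = $23.75
Municipal income tax: $1125.55 × 0.0358 = $40.29
State unemployment insurance (employee share): $1278.73 × 0.0042 = $5.37
Legal plan premium: $122.36
Total deductions = $81.46 + $71.72 + $258.88 + $23.75 + $40.29 + $5.37 + $122.36 = $603.83
Net pay = $1278.73 − $603.83 = $674.90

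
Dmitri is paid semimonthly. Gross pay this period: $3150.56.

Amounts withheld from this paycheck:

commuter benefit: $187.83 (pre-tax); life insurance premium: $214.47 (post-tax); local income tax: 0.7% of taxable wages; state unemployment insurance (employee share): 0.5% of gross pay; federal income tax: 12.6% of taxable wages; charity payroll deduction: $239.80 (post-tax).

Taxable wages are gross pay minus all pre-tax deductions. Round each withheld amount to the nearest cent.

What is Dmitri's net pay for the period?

$2098.67

Commuter benefit: $187.83
Taxable wages = $3150.56 − $187.83 = $2962.73
Federal income tax: $2962.73 × 0.126 = $373.30
Local income tax: $2962.73 × 0.007 = $20.74
State unemployment insurance (employee share): $3150.56 × 0.005 = $15.75
Life insurance premium: $214.47
Charity payroll deduction: $239.80
Total deductions = $187.83 + $373.30 + $20.74 + $15.75 + $214.47 + $239.80 = $1051.89
Net pay = $3150.56 − $1051.89 = $2098.67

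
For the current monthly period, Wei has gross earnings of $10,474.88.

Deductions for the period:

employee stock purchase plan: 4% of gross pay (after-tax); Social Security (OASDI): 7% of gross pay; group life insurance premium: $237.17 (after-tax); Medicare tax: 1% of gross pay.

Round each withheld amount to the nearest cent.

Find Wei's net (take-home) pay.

Medicare tax: $10,474.88 × 0.01 = $104.75
Social Security (OASDI): $10,474.88 × 0.07 = $733.24
Employee stock purchase plan: $10,474.88 × 0.04 = $419.00
Group life insurance premium: $237.17
Total deductions = $104.75 + $733.24 + $419.00 + $237.17 = $1,494.16
Net pay = $10,474.88 − $1,494.16 = $8,980.72

$8,980.72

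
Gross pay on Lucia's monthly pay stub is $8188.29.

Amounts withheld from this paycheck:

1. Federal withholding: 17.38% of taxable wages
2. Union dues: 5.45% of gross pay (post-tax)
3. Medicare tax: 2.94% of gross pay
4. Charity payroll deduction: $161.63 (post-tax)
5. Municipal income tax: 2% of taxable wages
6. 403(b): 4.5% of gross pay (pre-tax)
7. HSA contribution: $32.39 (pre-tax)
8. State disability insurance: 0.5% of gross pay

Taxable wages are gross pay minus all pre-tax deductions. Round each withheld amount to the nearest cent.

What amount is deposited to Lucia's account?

$5388.65

HSA contribution: $32.39
403(b): $8188.29 × 0.045 = $368.47
Pre-tax total = $32.39 + $368.47 = $400.86
Taxable wages = $8188.29 − $400.86 = $7787.43
Municipal income tax: $7787.43 × 0.02 = $155.75
Federal withholding: $7787.43 × 0.1738 = $1353.46
Medicare tax: $8188.29 × 0.0294 = $240.74
State disability insurance: $8188.29 × 0.005 = $40.94
Charity payroll deduction: $161.63
Union dues: $8188.29 × 0.0545 = $446.26
Total deductions = $32.39 + $368.47 + $155.75 + $1353.46 + $240.74 + $40.94 + $161.63 + $446.26 = $2799.64
Net pay = $8188.29 − $2799.64 = $5388.65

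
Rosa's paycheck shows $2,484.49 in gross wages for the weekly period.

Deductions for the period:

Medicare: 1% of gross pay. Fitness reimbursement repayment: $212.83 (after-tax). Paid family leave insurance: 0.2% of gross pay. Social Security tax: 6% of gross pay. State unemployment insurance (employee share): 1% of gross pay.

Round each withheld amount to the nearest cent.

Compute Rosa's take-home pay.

$2,067.94

Paid family leave insurance: $2,484.49 × 0.002 = $4.97
Social Security tax: $2,484.49 × 0.06 = $149.07
Medicare: $2,484.49 × 0.01 = $24.84
State unemployment insurance (employee share): $2,484.49 × 0.01 = $24.84
Fitness reimbursement repayment: $212.83
Total deductions = $4.97 + $149.07 + $24.84 + $24.84 + $212.83 = $416.55
Net pay = $2,484.49 − $416.55 = $2,067.94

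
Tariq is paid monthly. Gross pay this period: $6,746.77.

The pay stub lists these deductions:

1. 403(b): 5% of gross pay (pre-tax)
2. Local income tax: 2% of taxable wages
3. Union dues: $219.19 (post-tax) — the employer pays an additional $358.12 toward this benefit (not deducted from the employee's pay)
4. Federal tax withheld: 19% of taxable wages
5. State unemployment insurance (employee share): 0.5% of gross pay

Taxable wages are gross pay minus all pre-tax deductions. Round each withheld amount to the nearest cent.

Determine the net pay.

403(b): $6,746.77 × 0.05 = $337.34
Taxable wages = $6,746.77 − $337.34 = $6,409.43
Local income tax: $6,409.43 × 0.02 = $128.19
Federal tax withheld: $6,409.43 × 0.19 = $1,217.79
State unemployment insurance (employee share): $6,746.77 × 0.005 = $33.73
Union dues: $219.19
(Employer's $358.12 toward union dues is not withheld from the employee.)
Total deductions = $337.34 + $128.19 + $1,217.79 + $33.73 + $219.19 = $1,936.24
Net pay = $6,746.77 − $1,936.24 = $4,810.53

$4,810.53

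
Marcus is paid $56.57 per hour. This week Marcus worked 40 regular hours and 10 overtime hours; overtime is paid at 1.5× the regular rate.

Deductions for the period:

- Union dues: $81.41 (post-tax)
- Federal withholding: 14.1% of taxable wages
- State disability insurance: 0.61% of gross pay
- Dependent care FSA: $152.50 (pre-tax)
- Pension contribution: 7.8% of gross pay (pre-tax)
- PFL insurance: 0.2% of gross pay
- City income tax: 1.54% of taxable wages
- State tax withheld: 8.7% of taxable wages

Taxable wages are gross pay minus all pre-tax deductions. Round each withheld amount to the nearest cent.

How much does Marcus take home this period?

$1948.43

Regular pay: 40 × $56.57 = $2262.80
Overtime pay: 10 × $56.57 × 1.5 = $848.55
Gross pay = $2262.80 + $848.55 = $3111.35
Pension contribution: $3111.35 × 0.078 = $242.69
Dependent care FSA: $152.50
Pre-tax total = $242.69 + $152.50 = $395.19
Taxable wages = $3111.35 − $395.19 = $2716.16
State tax withheld: $2716.16 × 0.087 = $236.31
Federal withholding: $2716.16 × 0.141 = $382.98
City income tax: $2716.16 × 0.0154 = $41.83
PFL insurance: $3111.35 × 0.002 = $6.22
State disability insurance: $3111.35 × 0.0061 = $18.98
Union dues: $81.41
Total deductions = $242.69 + $152.50 + $236.31 + $382.98 + $41.83 + $6.22 + $18.98 + $81.41 = $1162.92
Net pay = $3111.35 − $1162.92 = $1948.43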